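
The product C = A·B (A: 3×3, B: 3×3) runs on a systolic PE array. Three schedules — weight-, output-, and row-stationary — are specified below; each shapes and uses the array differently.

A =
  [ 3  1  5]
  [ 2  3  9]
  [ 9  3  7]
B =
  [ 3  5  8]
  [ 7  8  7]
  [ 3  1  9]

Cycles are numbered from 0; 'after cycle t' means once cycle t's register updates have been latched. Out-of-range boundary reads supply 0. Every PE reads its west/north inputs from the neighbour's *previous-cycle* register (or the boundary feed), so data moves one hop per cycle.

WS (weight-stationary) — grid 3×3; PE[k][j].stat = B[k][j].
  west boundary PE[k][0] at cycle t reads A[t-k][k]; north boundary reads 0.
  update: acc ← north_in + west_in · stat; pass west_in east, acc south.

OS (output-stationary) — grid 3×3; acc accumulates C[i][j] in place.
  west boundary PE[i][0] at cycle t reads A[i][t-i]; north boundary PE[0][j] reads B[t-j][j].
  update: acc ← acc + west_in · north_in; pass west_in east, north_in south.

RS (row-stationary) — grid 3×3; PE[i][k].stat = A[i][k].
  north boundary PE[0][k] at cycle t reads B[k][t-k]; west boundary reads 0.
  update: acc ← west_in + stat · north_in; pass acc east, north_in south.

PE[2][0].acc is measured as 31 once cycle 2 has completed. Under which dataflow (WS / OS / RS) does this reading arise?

WS (3×3 grid), PE[2][0]:
  0: (2,0).acc=0  regs=<0,0>
  1: (2,0).acc=0  regs=<0,0>
  2: (2,0).acc=31  regs=<5,31>
OS (3×3 grid), PE[2][0]:
  0: (2,0).acc=0  regs=<0,0>
  1: (2,0).acc=0  regs=<0,0>
  2: (2,0).acc=27  regs=<9,3>
RS (3×3 grid), PE[2][0]:
  0: (2,0).acc=0  regs=<0,0>
  1: (2,0).acc=0  regs=<0,0>
  2: (2,0).acc=27  regs=<27,3>

dataflow = WS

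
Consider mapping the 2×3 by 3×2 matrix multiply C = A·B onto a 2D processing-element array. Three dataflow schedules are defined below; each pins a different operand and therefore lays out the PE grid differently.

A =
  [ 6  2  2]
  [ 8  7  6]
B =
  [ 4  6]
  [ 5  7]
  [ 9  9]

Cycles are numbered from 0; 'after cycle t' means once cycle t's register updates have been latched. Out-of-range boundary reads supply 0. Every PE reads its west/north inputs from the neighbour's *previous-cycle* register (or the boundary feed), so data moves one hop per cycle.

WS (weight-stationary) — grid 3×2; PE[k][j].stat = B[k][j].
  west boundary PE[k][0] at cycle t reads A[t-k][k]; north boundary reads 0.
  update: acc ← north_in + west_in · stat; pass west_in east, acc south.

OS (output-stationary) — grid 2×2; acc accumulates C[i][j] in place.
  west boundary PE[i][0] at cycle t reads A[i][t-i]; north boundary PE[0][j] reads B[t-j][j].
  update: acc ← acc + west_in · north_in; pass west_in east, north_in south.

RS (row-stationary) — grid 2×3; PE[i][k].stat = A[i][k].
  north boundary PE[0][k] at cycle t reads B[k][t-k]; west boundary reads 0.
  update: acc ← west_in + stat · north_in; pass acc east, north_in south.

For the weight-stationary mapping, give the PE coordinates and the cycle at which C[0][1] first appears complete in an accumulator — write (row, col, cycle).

WS: C[0][1] accumulates in PE[2][1]:
  @0  [2,1]  acc 0  |  →0  ↓0
  @1  [2,1]  acc 0  |  →0  ↓0
  @2  [2,1]  acc 0  |  →0  ↓0
  @3  [2,1]  acc 68  |  →2  ↓68

(row, col, cycle) = (2, 1, 3)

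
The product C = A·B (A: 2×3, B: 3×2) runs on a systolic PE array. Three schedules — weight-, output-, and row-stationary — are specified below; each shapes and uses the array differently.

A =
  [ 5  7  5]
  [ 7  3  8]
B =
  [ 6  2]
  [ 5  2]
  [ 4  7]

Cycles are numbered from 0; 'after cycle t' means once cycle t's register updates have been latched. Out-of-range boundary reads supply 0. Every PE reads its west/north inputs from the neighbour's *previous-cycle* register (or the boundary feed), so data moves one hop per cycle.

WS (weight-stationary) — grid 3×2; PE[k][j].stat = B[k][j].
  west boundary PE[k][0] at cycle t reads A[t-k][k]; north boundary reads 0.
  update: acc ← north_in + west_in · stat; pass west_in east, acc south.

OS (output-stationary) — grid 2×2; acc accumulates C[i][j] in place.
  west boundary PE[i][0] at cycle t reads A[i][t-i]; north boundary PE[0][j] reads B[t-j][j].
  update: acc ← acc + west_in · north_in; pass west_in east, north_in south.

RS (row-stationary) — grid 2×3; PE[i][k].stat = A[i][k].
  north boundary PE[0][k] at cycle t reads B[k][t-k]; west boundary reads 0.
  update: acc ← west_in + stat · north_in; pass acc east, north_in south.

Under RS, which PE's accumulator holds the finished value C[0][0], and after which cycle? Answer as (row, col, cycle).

RS — PE[0][2] is where C[0][0] collects:
  c0 r0c2: 0 / 0 / 0
  c1 r0c2: 0 / 0 / 0
  c2 r0c2: 85 / 85 / 4

(row, col, cycle) = (0, 2, 2)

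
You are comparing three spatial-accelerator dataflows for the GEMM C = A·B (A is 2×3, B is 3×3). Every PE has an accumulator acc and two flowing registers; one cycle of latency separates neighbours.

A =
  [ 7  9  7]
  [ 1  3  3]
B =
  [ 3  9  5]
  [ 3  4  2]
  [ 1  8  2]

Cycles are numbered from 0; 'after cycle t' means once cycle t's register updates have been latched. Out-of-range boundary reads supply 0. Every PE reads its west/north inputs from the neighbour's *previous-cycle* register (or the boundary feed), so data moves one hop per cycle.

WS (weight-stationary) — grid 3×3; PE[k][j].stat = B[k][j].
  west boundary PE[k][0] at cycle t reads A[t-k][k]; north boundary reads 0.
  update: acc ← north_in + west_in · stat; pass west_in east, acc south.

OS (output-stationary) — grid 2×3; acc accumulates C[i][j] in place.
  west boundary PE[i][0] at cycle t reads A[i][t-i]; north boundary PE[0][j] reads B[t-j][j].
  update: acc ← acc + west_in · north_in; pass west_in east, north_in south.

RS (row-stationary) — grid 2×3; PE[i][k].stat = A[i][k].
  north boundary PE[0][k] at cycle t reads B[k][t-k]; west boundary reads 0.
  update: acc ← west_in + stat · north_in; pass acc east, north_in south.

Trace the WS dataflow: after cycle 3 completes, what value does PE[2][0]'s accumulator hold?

WS on a 3×3 grid — tracing PE[2][0] and its feeders:
  after 0 — PE[1][0] acc=0, pass-E 0, pass-S 0
  after 0 — PE[2][0] acc=0, pass-E 0, pass-S 0
  after 1 — PE[1][0] acc=48, pass-E 9, pass-S 48
  after 1 — PE[2][0] acc=0, pass-E 0, pass-S 0
  after 2 — PE[1][0] acc=12, pass-E 3, pass-S 12
  after 2 — PE[2][0] acc=55, pass-E 7, pass-S 55
  after 3 — PE[1][0] acc=0, pass-E 0, pass-S 0
  after 3 — PE[2][0] acc=15, pass-E 3, pass-S 15

PE[2][0].acc = 15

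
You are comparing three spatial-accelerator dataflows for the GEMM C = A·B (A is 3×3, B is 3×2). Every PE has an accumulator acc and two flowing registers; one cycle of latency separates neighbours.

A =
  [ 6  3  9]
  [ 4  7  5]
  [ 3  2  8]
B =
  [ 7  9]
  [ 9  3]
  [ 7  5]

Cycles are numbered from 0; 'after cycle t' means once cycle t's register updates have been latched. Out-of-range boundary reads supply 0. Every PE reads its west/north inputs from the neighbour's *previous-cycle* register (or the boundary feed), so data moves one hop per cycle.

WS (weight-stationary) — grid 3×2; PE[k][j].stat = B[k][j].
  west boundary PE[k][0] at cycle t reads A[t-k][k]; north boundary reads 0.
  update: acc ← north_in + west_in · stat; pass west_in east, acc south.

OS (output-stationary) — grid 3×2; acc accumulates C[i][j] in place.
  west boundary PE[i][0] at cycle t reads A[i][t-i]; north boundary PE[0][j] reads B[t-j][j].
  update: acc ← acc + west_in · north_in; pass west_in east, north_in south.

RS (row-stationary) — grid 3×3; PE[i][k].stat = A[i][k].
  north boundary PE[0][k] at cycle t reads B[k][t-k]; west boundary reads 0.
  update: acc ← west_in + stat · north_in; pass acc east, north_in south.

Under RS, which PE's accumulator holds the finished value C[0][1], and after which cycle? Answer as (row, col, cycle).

Under RS, C[0][1] lands at PE[0][2]:
  0: (0,2).acc=0  regs=<0,0>
  1: (0,2).acc=0  regs=<0,0>
  2: (0,2).acc=132  regs=<132,7>
  3: (0,2).acc=108  regs=<108,5>

(row, col, cycle) = (0, 2, 3)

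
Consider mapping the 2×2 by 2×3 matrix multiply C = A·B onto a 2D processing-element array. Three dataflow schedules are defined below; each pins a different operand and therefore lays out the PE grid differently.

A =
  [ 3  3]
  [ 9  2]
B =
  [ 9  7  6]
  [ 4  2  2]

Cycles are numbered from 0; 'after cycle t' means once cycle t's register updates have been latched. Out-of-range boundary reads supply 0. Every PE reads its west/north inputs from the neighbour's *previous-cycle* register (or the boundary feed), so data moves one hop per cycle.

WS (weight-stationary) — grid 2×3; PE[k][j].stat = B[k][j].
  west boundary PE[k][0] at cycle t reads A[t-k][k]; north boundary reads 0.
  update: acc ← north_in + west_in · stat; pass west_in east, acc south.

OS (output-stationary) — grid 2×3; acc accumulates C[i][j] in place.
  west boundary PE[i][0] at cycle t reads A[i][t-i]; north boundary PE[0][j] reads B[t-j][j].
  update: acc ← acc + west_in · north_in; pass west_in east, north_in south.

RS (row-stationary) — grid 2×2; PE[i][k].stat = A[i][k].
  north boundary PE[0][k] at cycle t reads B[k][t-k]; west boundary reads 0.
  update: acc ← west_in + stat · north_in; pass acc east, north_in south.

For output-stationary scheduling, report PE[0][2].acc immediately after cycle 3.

OS 2×3: PE[0][2] cycle-by-cycle (with neighbour feeds):
  after 0 — PE[0][1] acc=0, pass-E 0, pass-S 0
  after 0 — PE[0][2] acc=0, pass-E 0, pass-S 0
  after 1 — PE[0][1] acc=21, pass-E 3, pass-S 7
  after 1 — PE[0][2] acc=0, pass-E 0, pass-S 0
  after 2 — PE[0][1] acc=27, pass-E 3, pass-S 2
  after 2 — PE[0][2] acc=18, pass-E 3, pass-S 6
  after 3 — PE[0][1] acc=27, pass-E 0, pass-S 0
  after 3 — PE[0][2] acc=24, pass-E 3, pass-S 2

PE[0][2].acc = 24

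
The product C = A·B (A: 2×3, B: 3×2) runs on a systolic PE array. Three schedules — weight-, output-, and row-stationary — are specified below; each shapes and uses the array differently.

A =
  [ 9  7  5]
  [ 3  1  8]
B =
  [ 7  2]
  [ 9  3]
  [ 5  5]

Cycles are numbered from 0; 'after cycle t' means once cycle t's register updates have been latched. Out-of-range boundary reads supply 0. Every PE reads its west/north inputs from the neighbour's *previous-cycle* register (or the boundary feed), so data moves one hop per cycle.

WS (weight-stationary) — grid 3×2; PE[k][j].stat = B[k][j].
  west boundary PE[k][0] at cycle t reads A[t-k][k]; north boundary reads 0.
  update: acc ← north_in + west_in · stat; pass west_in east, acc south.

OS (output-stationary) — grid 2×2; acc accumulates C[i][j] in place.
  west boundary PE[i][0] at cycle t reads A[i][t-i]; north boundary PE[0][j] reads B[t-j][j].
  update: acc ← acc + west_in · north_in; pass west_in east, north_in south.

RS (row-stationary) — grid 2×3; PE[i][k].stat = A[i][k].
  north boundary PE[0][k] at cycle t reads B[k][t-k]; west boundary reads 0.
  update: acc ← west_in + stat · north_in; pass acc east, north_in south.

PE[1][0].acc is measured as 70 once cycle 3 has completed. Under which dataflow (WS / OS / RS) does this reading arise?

dataflow = OS

— WS: 3×2; PE[1][0] trace:
  after 0 — PE[1][0] acc=0, pass-E 0, pass-S 0
  after 1 — PE[1][0] acc=126, pass-E 7, pass-S 126
  after 2 — PE[1][0] acc=30, pass-E 1, pass-S 30
  after 3 — PE[1][0] acc=0, pass-E 0, pass-S 0
— OS: 2×2; PE[1][0] trace:
  after 0 — PE[1][0] acc=0, pass-E 0, pass-S 0
  after 1 — PE[1][0] acc=21, pass-E 3, pass-S 7
  after 2 — PE[1][0] acc=30, pass-E 1, pass-S 9
  after 3 — PE[1][0] acc=70, pass-E 8, pass-S 5
— RS: 2×3; PE[1][0] trace:
  after 0 — PE[1][0] acc=0, pass-E 0, pass-S 0
  after 1 — PE[1][0] acc=21, pass-E 21, pass-S 7
  after 2 — PE[1][0] acc=6, pass-E 6, pass-S 2
  after 3 — PE[1][0] acc=0, pass-E 0, pass-S 0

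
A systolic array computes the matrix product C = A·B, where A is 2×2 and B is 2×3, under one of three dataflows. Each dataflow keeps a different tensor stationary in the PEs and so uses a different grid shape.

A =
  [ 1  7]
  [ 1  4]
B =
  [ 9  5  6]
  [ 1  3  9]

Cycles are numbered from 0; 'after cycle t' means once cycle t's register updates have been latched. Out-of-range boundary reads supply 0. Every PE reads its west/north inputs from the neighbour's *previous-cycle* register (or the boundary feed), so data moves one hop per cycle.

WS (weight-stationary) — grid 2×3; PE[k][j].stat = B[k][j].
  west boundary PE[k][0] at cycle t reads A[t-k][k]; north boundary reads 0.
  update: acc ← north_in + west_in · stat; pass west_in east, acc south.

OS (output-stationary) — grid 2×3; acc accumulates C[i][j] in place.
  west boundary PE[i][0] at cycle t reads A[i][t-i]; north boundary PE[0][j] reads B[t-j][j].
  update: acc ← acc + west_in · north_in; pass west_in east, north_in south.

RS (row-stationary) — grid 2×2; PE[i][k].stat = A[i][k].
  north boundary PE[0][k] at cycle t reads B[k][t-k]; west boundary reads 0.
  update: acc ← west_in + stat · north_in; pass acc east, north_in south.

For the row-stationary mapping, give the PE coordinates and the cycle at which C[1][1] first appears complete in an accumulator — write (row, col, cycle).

(row, col, cycle) = (1, 1, 3)

Under RS, C[1][1] lands at PE[1][1]:
  [0] (1,1) acc=0 (h:0 v:0)
  [1] (1,1) acc=0 (h:0 v:0)
  [2] (1,1) acc=13 (h:13 v:1)
  [3] (1,1) acc=17 (h:17 v:3)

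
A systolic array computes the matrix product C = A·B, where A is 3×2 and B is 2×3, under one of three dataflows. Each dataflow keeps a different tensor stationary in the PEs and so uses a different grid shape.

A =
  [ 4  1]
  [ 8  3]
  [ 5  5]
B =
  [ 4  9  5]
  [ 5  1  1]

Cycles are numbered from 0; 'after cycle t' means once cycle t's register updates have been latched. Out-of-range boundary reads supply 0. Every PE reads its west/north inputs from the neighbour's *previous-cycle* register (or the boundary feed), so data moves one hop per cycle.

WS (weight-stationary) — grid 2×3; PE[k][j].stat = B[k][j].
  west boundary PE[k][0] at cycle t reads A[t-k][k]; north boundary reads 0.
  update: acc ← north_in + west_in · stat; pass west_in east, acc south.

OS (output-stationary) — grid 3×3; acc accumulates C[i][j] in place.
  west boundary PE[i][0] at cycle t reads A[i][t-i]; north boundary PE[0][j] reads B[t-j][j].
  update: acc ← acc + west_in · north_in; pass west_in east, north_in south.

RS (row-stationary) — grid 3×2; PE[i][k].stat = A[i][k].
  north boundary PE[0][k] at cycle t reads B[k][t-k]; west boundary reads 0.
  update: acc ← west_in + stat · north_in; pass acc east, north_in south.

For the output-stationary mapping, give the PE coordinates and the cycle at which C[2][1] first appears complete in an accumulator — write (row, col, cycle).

(row, col, cycle) = (2, 1, 4)

OS: C[2][1] accumulates in PE[2][1]:
  c0 r2c1: 0 / 0 / 0
  c1 r2c1: 0 / 0 / 0
  c2 r2c1: 0 / 0 / 0
  c3 r2c1: 45 / 5 / 9
  c4 r2c1: 50 / 5 / 1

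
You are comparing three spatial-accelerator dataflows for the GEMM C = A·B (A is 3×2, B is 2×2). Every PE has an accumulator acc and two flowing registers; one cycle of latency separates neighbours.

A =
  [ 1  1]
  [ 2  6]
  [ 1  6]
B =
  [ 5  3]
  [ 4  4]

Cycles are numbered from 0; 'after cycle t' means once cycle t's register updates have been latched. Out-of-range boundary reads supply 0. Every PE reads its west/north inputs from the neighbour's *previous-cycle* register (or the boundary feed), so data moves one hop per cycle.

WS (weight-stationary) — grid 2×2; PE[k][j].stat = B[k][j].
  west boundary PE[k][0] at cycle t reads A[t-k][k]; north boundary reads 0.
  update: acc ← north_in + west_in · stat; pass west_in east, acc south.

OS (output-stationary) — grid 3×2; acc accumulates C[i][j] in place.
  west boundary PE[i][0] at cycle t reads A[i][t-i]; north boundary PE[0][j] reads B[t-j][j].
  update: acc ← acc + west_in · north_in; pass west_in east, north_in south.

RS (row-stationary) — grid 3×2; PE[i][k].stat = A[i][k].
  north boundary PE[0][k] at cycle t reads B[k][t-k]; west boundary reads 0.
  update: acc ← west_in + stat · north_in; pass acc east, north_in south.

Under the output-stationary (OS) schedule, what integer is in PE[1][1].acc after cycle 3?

OS 3×2: PE[1][1] cycle-by-cycle (with neighbour feeds):
  step 0 · PE0,1: acc=0; fwd→0 fwd↓0
  step 0 · PE1,0: acc=0; fwd→0 fwd↓0
  step 0 · PE1,1: acc=0; fwd→0 fwd↓0
  step 1 · PE0,1: acc=3; fwd→1 fwd↓3
  step 1 · PE1,0: acc=10; fwd→2 fwd↓5
  step 1 · PE1,1: acc=0; fwd→0 fwd↓0
  step 2 · PE0,1: acc=7; fwd→1 fwd↓4
  step 2 · PE1,0: acc=34; fwd→6 fwd↓4
  step 2 · PE1,1: acc=6; fwd→2 fwd↓3
  step 3 · PE0,1: acc=7; fwd→0 fwd↓0
  step 3 · PE1,0: acc=34; fwd→0 fwd↓0
  step 3 · PE1,1: acc=30; fwd→6 fwd↓4

PE[1][1].acc = 30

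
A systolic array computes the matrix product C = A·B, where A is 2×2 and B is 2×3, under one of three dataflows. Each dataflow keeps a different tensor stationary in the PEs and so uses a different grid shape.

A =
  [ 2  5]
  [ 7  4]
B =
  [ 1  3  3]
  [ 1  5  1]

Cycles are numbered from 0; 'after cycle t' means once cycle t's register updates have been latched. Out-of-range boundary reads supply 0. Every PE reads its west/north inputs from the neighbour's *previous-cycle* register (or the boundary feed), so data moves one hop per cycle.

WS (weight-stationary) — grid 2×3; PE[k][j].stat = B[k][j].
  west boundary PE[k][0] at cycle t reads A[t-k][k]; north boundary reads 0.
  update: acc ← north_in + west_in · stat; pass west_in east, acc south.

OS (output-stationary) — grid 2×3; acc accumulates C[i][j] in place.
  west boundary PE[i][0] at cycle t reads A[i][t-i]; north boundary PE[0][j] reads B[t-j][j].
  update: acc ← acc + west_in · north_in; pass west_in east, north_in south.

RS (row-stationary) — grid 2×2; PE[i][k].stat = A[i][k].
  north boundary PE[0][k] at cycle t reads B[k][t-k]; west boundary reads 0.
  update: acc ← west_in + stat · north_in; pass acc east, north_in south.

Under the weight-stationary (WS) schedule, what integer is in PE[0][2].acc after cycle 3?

WS on a 2×3 grid — tracing PE[0][2] and its feeders:
  step 0 · PE0,1: acc=0; fwd→0 fwd↓0
  step 0 · PE0,2: acc=0; fwd→0 fwd↓0
  step 1 · PE0,1: acc=6; fwd→2 fwd↓6
  step 1 · PE0,2: acc=0; fwd→0 fwd↓0
  step 2 · PE0,1: acc=21; fwd→7 fwd↓21
  step 2 · PE0,2: acc=6; fwd→2 fwd↓6
  step 3 · PE0,1: acc=0; fwd→0 fwd↓0
  step 3 · PE0,2: acc=21; fwd→7 fwd↓21

PE[0][2].acc = 21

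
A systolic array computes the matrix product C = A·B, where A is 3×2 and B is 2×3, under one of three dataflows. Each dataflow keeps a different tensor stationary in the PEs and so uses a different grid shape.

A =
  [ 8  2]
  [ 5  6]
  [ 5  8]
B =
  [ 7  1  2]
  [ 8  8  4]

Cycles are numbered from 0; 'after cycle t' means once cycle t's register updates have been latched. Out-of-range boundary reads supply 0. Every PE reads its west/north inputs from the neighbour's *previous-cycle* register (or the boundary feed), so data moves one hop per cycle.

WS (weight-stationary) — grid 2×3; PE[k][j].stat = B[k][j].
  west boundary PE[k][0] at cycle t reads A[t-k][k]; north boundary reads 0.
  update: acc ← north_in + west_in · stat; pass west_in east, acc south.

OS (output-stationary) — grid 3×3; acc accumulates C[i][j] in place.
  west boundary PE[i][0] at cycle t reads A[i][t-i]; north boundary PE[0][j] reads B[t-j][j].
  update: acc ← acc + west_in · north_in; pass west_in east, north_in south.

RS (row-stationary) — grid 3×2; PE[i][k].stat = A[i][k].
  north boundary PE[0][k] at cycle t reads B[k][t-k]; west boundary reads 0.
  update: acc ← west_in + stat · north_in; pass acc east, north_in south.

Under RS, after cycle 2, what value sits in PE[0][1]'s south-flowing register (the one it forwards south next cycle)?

Tracing RS — 3×2 array, target PE[0][1]:
  0: (0,0).acc=56  regs=<56,7>
  0: (0,1).acc=0  regs=<0,0>
  1: (0,0).acc=8  regs=<8,1>
  1: (0,1).acc=72  regs=<72,8>
  2: (0,0).acc=16  regs=<16,2>
  2: (0,1).acc=24  regs=<24,8>

register = 8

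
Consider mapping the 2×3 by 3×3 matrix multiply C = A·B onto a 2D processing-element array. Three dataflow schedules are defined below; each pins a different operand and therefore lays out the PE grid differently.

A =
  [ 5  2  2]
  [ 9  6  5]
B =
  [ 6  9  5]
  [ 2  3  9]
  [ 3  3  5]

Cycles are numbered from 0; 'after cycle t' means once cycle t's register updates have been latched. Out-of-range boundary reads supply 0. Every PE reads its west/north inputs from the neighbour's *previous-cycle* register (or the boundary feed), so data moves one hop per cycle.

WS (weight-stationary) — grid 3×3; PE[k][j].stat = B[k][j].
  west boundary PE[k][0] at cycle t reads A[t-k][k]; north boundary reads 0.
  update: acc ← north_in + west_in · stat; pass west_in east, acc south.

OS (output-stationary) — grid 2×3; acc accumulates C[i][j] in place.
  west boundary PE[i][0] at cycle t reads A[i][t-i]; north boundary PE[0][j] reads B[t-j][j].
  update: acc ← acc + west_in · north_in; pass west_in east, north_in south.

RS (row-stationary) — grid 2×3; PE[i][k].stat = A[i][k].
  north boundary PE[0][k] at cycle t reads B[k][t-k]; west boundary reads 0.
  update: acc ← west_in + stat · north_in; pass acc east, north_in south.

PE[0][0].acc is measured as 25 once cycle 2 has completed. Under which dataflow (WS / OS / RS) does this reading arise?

dataflow = RS

WS (3×3 grid), PE[0][0]:
  0: (0,0).acc=30  regs=<5,30>
  1: (0,0).acc=54  regs=<9,54>
  2: (0,0).acc=0  regs=<0,0>
OS (2×3 grid), PE[0][0]:
  0: (0,0).acc=30  regs=<5,6>
  1: (0,0).acc=34  regs=<2,2>
  2: (0,0).acc=40  regs=<2,3>
RS (2×3 grid), PE[0][0]:
  0: (0,0).acc=30  regs=<30,6>
  1: (0,0).acc=45  regs=<45,9>
  2: (0,0).acc=25  regs=<25,5>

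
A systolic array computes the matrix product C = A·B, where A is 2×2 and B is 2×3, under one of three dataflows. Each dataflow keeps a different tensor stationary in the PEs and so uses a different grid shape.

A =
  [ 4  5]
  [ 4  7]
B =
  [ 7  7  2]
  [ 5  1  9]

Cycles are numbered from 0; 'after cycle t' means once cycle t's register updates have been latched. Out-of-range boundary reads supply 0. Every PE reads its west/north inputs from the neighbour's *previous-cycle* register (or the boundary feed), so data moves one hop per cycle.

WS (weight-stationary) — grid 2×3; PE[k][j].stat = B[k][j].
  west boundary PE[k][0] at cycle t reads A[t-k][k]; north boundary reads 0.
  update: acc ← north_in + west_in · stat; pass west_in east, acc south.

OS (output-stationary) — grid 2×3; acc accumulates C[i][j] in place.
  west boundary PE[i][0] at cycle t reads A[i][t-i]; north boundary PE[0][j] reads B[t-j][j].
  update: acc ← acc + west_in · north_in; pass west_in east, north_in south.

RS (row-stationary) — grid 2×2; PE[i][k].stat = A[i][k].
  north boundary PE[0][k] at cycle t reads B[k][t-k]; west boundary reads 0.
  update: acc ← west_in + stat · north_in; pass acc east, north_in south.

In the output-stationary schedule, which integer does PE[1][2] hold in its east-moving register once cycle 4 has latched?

register = 7

OS (2×3). Following PE[1][2] plus its west/north inputs:
  c0 r0c2: 0 / 0 / 0
  c0 r1c1: 0 / 0 / 0
  c0 r1c2: 0 / 0 / 0
  c1 r0c2: 0 / 0 / 0
  c1 r1c1: 0 / 0 / 0
  c1 r1c2: 0 / 0 / 0
  c2 r0c2: 8 / 4 / 2
  c2 r1c1: 28 / 4 / 7
  c2 r1c2: 0 / 0 / 0
  c3 r0c2: 53 / 5 / 9
  c3 r1c1: 35 / 7 / 1
  c3 r1c2: 8 / 4 / 2
  c4 r0c2: 53 / 0 / 0
  c4 r1c1: 35 / 0 / 0
  c4 r1c2: 71 / 7 / 9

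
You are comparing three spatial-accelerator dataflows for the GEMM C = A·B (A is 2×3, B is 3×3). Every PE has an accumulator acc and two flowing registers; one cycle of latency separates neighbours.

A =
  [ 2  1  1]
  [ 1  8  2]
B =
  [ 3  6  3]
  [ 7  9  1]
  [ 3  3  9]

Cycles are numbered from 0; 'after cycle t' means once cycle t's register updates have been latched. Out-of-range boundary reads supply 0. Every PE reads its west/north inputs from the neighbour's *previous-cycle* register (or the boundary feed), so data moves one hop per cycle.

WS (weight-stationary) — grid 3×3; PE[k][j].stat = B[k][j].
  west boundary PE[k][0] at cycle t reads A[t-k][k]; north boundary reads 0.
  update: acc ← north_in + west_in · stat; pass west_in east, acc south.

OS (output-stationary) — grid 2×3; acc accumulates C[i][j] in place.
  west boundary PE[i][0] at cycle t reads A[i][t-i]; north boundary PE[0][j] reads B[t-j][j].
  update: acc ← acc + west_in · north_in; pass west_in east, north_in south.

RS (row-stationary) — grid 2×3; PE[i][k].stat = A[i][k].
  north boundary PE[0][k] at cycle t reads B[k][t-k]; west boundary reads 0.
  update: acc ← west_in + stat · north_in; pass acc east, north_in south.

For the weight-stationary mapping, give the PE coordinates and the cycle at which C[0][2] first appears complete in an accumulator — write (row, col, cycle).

WS: C[0][2] accumulates in PE[2][2]:
  after 0 — PE[2][2] acc=0, pass-E 0, pass-S 0
  after 1 — PE[2][2] acc=0, pass-E 0, pass-S 0
  after 2 — PE[2][2] acc=0, pass-E 0, pass-S 0
  after 3 — PE[2][2] acc=0, pass-E 0, pass-S 0
  after 4 — PE[2][2] acc=16, pass-E 1, pass-S 16

(row, col, cycle) = (2, 2, 4)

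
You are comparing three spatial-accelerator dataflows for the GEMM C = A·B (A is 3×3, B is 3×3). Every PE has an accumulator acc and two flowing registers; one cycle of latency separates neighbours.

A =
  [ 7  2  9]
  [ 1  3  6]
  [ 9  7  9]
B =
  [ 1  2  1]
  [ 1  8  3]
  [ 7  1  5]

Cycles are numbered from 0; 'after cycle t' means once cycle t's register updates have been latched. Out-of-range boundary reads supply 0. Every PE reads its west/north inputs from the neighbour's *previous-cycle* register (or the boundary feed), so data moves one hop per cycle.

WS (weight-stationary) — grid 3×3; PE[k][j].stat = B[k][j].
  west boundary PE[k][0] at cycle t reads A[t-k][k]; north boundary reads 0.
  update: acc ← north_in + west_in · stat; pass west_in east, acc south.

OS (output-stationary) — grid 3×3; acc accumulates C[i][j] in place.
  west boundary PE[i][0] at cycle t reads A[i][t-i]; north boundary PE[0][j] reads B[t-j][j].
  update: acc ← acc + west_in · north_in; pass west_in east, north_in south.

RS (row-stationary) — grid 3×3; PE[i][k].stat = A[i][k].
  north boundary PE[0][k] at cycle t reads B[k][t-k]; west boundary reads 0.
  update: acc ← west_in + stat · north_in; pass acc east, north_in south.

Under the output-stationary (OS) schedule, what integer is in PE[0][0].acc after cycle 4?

OS (3×3). Following PE[0][0] plus its west/north inputs:
  @0  [0,0]  acc 7  |  →7  ↓1
  @1  [0,0]  acc 9  |  →2  ↓1
  @2  [0,0]  acc 72  |  →9  ↓7
  @3  [0,0]  acc 72  |  →0  ↓0
  @4  [0,0]  acc 72  |  →0  ↓0

PE[0][0].acc = 72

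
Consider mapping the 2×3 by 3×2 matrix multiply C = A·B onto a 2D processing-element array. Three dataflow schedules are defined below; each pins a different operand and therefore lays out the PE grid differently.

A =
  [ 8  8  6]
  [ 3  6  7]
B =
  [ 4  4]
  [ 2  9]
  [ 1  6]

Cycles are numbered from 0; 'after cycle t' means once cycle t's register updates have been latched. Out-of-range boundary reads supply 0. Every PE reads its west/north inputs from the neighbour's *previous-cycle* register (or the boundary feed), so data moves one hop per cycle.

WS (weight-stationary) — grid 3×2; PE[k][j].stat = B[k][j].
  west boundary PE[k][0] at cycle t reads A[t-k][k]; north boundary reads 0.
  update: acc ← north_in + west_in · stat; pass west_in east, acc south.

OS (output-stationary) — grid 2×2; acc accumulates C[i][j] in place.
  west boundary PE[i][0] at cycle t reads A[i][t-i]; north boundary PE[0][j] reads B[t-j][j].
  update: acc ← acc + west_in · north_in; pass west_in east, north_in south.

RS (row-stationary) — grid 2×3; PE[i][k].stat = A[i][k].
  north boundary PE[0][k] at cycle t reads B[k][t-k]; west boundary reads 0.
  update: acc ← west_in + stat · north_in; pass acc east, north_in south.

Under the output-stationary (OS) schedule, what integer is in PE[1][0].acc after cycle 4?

Tracing OS — 2×2 array, target PE[1][0]:
  t=0 PE[0][0]: acc=32 h=8 v=4
  t=0 PE[1][0]: acc=0 h=0 v=0
  t=1 PE[0][0]: acc=48 h=8 v=2
  t=1 PE[1][0]: acc=12 h=3 v=4
  t=2 PE[0][0]: acc=54 h=6 v=1
  t=2 PE[1][0]: acc=24 h=6 v=2
  t=3 PE[0][0]: acc=54 h=0 v=0
  t=3 PE[1][0]: acc=31 h=7 v=1
  t=4 PE[0][0]: acc=54 h=0 v=0
  t=4 PE[1][0]: acc=31 h=0 v=0

PE[1][0].acc = 31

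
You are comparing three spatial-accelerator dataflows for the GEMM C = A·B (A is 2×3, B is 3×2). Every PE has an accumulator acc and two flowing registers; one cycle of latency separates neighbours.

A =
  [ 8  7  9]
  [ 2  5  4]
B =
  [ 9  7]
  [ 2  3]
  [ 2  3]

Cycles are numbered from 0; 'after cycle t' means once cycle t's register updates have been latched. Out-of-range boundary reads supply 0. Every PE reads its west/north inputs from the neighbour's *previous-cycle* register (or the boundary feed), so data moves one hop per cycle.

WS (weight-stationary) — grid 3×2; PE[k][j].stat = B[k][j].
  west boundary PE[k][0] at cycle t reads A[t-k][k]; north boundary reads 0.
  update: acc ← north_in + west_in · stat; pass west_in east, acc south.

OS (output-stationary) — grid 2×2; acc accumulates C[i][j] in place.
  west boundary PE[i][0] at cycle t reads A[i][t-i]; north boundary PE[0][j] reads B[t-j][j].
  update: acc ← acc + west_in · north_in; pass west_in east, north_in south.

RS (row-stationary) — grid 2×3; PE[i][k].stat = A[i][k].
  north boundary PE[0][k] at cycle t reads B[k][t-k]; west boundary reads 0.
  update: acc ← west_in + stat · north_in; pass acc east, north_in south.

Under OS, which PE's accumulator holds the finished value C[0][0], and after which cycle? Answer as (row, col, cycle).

Under OS, C[0][0] lands at PE[0][0]:
  0: (0,0).acc=72  regs=<8,9>
  1: (0,0).acc=86  regs=<7,2>
  2: (0,0).acc=104  regs=<9,2>

(row, col, cycle) = (0, 0, 2)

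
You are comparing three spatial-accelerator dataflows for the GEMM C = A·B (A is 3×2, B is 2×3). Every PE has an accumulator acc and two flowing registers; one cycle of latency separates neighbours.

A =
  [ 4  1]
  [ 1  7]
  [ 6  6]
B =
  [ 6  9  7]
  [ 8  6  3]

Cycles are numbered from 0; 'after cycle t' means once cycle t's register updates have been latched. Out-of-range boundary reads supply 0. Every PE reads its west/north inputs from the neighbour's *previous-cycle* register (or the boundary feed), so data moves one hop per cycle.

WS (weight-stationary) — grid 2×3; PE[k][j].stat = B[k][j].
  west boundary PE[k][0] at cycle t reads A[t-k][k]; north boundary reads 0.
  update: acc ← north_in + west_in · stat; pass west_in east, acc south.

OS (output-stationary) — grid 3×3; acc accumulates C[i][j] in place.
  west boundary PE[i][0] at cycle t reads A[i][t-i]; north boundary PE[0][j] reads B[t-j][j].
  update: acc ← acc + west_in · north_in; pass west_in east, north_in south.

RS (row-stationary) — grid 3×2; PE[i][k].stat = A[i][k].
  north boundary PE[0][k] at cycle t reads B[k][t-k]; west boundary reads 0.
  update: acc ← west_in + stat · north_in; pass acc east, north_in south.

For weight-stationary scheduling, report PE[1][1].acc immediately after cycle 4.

PE[1][1].acc = 90

Tracing WS — 2×3 array, target PE[1][1]:
  @0  [0,1]  acc 0  |  →0  ↓0
  @0  [1,0]  acc 0  |  →0  ↓0
  @0  [1,1]  acc 0  |  →0  ↓0
  @1  [0,1]  acc 36  |  →4  ↓36
  @1  [1,0]  acc 32  |  →1  ↓32
  @1  [1,1]  acc 0  |  →0  ↓0
  @2  [0,1]  acc 9  |  →1  ↓9
  @2  [1,0]  acc 62  |  →7  ↓62
  @2  [1,1]  acc 42  |  →1  ↓42
  @3  [0,1]  acc 54  |  →6  ↓54
  @3  [1,0]  acc 84  |  →6  ↓84
  @3  [1,1]  acc 51  |  →7  ↓51
  @4  [0,1]  acc 0  |  →0  ↓0
  @4  [1,0]  acc 0  |  →0  ↓0
  @4  [1,1]  acc 90  |  →6  ↓90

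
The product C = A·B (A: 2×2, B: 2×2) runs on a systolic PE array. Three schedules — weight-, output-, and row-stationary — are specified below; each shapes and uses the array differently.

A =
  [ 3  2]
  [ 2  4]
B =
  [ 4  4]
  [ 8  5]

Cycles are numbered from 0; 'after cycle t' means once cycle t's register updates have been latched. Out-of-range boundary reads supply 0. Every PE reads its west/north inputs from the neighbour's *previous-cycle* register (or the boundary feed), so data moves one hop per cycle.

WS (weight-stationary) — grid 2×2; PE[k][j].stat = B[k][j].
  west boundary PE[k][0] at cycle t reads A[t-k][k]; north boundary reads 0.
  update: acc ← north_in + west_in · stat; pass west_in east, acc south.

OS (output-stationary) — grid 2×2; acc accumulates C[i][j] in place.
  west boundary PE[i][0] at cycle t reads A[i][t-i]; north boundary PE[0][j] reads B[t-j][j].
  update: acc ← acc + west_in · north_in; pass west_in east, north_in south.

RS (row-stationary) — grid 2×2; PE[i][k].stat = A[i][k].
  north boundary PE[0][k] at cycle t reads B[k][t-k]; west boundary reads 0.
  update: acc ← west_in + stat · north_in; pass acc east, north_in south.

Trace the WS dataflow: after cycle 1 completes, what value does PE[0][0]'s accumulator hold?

PE[0][0].acc = 8

WS 2×2: PE[0][0] cycle-by-cycle (with neighbour feeds):
  c0 r0c0: 12 / 3 / 12
  c1 r0c0: 8 / 2 / 8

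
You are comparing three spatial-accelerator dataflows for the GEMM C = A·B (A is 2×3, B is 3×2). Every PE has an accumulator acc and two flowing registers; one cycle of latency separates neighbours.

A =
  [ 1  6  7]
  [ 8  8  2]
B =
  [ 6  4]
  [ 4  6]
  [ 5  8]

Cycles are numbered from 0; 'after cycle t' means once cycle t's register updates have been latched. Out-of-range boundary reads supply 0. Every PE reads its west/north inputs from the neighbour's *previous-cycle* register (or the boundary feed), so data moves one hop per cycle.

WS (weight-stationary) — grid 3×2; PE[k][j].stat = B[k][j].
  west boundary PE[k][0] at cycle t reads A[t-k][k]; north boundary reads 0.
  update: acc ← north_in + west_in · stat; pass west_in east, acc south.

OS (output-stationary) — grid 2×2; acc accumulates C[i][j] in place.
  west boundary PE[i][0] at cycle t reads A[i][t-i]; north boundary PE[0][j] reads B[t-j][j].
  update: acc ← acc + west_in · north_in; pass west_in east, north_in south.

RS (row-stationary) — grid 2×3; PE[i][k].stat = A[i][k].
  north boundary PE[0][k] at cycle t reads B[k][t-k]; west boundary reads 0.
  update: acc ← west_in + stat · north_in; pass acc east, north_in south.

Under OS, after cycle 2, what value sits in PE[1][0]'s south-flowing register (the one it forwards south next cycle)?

OS on a 2×2 grid — tracing PE[1][0] and its feeders:
  [0] (0,0) acc=6 (h:1 v:6)
  [0] (1,0) acc=0 (h:0 v:0)
  [1] (0,0) acc=30 (h:6 v:4)
  [1] (1,0) acc=48 (h:8 v:6)
  [2] (0,0) acc=65 (h:7 v:5)
  [2] (1,0) acc=80 (h:8 v:4)

register = 4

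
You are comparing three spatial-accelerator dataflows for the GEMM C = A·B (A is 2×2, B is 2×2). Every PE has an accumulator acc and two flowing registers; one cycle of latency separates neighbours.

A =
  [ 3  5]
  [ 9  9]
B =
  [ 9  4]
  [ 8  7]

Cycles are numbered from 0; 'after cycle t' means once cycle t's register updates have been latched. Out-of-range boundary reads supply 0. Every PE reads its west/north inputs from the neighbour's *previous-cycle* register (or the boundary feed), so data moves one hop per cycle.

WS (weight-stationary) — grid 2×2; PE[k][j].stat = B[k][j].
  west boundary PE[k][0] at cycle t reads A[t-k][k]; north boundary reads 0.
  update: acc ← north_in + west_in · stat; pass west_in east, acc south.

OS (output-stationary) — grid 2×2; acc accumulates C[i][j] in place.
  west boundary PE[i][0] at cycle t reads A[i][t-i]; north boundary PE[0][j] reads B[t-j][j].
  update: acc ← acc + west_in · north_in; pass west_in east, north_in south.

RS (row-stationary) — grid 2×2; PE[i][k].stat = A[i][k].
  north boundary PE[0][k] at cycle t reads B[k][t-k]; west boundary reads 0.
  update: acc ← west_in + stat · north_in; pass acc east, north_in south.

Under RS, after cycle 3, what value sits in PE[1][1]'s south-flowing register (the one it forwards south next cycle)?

register = 7

Tracing RS — 2×2 array, target PE[1][1]:
  step 0 · PE0,1: acc=0; fwd→0 fwd↓0
  step 0 · PE1,0: acc=0; fwd→0 fwd↓0
  step 0 · PE1,1: acc=0; fwd→0 fwd↓0
  step 1 · PE0,1: acc=67; fwd→67 fwd↓8
  step 1 · PE1,0: acc=81; fwd→81 fwd↓9
  step 1 · PE1,1: acc=0; fwd→0 fwd↓0
  step 2 · PE0,1: acc=47; fwd→47 fwd↓7
  step 2 · PE1,0: acc=36; fwd→36 fwd↓4
  step 2 · PE1,1: acc=153; fwd→153 fwd↓8
  step 3 · PE0,1: acc=0; fwd→0 fwd↓0
  step 3 · PE1,0: acc=0; fwd→0 fwd↓0
  step 3 · PE1,1: acc=99; fwd→99 fwd↓7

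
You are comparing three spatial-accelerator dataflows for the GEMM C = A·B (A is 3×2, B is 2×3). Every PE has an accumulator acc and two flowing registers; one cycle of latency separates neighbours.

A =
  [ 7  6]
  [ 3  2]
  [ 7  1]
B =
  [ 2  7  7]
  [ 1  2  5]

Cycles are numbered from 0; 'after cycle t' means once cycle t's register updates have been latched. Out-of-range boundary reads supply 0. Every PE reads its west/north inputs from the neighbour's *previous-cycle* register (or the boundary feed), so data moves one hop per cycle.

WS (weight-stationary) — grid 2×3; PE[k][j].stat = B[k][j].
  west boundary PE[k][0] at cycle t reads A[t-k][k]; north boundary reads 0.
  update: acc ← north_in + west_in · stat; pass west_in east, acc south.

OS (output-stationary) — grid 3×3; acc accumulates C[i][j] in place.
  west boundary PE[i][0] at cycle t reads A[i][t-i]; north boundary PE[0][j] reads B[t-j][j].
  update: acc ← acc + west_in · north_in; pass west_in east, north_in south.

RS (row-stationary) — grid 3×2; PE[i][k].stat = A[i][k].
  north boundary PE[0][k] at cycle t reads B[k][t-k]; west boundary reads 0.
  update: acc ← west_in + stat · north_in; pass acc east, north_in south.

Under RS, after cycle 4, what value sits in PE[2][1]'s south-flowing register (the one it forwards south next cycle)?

Tracing RS — 3×2 array, target PE[2][1]:
  cycle 0: PE[1][1] → acc 0, east 0, south 0
  cycle 0: PE[2][0] → acc 0, east 0, south 0
  cycle 0: PE[2][1] → acc 0, east 0, south 0
  cycle 1: PE[1][1] → acc 0, east 0, south 0
  cycle 1: PE[2][0] → acc 0, east 0, south 0
  cycle 1: PE[2][1] → acc 0, east 0, south 0
  cycle 2: PE[1][1] → acc 8, east 8, south 1
  cycle 2: PE[2][0] → acc 14, east 14, south 2
  cycle 2: PE[2][1] → acc 0, east 0, south 0
  cycle 3: PE[1][1] → acc 25, east 25, south 2
  cycle 3: PE[2][0] → acc 49, east 49, south 7
  cycle 3: PE[2][1] → acc 15, east 15, south 1
  cycle 4: PE[1][1] → acc 31, east 31, south 5
  cycle 4: PE[2][0] → acc 49, east 49, south 7
  cycle 4: PE[2][1] → acc 51, east 51, south 2

register = 2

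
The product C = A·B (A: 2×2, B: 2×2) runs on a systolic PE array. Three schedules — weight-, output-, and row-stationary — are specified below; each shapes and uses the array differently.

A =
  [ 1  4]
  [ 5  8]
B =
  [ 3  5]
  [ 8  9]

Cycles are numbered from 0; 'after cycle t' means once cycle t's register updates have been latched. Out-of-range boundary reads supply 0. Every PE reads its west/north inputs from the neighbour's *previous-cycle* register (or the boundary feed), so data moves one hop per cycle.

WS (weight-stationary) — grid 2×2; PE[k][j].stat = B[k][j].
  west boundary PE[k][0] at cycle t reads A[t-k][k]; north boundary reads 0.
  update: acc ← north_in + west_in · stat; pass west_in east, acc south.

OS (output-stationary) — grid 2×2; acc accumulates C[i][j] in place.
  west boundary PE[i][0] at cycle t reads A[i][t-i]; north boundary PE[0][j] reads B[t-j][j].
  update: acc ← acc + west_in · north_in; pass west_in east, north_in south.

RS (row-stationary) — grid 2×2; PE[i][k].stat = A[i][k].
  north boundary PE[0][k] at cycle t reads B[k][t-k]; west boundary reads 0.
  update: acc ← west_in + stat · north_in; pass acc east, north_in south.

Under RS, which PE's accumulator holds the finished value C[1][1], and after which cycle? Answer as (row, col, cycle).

(row, col, cycle) = (1, 1, 3)

Under RS, C[1][1] lands at PE[1][1]:
  [0] (1,1) acc=0 (h:0 v:0)
  [1] (1,1) acc=0 (h:0 v:0)
  [2] (1,1) acc=79 (h:79 v:8)
  [3] (1,1) acc=97 (h:97 v:9)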